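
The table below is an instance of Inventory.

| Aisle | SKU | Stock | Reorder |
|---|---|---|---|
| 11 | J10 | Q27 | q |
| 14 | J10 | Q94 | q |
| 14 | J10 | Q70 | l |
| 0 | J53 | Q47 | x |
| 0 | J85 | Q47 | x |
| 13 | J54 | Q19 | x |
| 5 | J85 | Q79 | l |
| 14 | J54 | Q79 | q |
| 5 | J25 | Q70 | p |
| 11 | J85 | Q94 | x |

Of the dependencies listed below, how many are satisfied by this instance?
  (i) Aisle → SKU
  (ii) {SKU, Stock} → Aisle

1

(i) Aisle → SKU: Aisle=11: 2 rows → SKU takes values {J10, J85} — violation; Aisle=14: 3 rows → SKU takes values {J10, J54} — violation; Aisle=0: 2 rows → SKU takes values {J53, J85} — violation; Aisle=5: 2 rows → SKU takes values {J85, J25} — violation — fails.
(ii) {SKU, Stock} → Aisle: every LHS value maps to a single RHS value — holds.
1 of the 2 dependencies holds.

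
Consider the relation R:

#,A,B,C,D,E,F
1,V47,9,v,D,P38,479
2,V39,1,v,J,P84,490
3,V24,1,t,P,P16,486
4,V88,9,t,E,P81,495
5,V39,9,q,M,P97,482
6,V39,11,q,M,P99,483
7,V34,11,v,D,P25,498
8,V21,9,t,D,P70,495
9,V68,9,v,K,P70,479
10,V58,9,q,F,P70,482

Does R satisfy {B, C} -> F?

Yes

(B=9, C=v): rows 1, 9 → F = 479, 479 ✓
(B=1, C=v): row 2 → F = 490 ✓
(B=1, C=t): row 3 → F = 486 ✓
(B=9, C=t): rows 4, 8 → F = 495, 495 ✓
(B=9, C=q): rows 5, 10 → F = 482, 482 ✓
(B=11, C=q): row 6 → F = 483 ✓
(B=11, C=v): row 7 → F = 498 ✓
Every {B, C} value is associated with a single F value, so {B, C} -> F holds.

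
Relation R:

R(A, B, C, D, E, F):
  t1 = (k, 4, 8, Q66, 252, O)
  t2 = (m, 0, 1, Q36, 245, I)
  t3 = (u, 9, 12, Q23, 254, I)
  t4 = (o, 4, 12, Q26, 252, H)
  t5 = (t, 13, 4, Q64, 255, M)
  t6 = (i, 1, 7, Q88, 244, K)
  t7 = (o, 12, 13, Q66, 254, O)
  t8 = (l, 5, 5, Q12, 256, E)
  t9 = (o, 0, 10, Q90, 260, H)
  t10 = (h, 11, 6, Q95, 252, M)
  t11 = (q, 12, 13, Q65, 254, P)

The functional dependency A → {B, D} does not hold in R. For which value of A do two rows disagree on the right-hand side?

o

A=k: row 1 → {B,D} = (4, Q66) ✓
A=m: row 2 → {B,D} = (0, Q36) ✓
A=u: row 3 → {B,D} = (9, Q23) ✓
A=o: rows 4, 7, 9 → {B,D} takes values {(4, Q26), (12, Q66), (0, Q90)} — violation
A=t: row 5 → {B,D} = (13, Q64) ✓
A=i: row 6 → {B,D} = (1, Q88) ✓
A=l: row 8 → {B,D} = (5, Q12) ✓
A=h: row 10 → {B,D} = (11, Q95) ✓
A=q: row 11 → {B,D} = (12, Q65) ✓
The only A value with inconsistent RHS is A=o.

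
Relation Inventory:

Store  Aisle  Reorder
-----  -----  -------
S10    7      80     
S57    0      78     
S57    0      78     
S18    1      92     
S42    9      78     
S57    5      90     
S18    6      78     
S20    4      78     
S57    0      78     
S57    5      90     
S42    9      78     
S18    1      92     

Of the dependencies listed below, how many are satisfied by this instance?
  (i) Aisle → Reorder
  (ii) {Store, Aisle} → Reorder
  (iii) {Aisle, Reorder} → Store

3

(i) Aisle → Reorder: every LHS value maps to a single RHS value — holds.
(ii) {Store, Aisle} → Reorder: every LHS value maps to a single RHS value — holds.
(iii) {Aisle, Reorder} → Store: every LHS value maps to a single RHS value — holds.
3 of the 3 dependencies hold.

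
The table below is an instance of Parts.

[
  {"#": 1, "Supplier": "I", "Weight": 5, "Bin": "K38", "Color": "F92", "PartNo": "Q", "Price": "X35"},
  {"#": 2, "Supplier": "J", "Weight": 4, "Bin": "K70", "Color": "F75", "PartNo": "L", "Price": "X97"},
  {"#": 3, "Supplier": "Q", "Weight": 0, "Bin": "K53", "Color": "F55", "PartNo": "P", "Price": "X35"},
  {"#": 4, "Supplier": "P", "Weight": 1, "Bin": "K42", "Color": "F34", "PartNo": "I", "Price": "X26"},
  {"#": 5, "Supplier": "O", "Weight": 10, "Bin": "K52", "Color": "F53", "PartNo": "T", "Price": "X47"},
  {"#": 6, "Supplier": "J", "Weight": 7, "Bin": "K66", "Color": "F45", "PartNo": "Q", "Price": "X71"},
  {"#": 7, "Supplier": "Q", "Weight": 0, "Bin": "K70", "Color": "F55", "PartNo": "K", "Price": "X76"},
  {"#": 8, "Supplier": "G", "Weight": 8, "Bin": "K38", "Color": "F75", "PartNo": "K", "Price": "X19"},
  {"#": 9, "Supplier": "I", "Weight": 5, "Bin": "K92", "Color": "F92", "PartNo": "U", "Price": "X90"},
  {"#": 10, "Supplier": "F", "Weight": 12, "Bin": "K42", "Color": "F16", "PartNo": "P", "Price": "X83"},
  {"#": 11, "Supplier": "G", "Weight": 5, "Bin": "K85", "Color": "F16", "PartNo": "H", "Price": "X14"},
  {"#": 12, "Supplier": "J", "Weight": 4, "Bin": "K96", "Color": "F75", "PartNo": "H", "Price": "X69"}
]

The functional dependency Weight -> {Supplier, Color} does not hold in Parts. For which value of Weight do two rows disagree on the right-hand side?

5

Weight=5: rows 1, 9, 11 → {Supplier,Color} takes values {(I, F92), (G, F16)} — violation
Weight=4: rows 2, 12 → {Supplier,Color} = (J, F75), (J, F75) ✓
Weight=0: rows 3, 7 → {Supplier,Color} = (Q, F55), (Q, F55) ✓
Weight=1: row 4 → {Supplier,Color} = (P, F34) ✓
Weight=10: row 5 → {Supplier,Color} = (O, F53) ✓
Weight=7: row 6 → {Supplier,Color} = (J, F45) ✓
Weight=8: row 8 → {Supplier,Color} = (G, F75) ✓
Weight=12: row 10 → {Supplier,Color} = (F, F16) ✓
The only Weight value with inconsistent RHS is Weight=5.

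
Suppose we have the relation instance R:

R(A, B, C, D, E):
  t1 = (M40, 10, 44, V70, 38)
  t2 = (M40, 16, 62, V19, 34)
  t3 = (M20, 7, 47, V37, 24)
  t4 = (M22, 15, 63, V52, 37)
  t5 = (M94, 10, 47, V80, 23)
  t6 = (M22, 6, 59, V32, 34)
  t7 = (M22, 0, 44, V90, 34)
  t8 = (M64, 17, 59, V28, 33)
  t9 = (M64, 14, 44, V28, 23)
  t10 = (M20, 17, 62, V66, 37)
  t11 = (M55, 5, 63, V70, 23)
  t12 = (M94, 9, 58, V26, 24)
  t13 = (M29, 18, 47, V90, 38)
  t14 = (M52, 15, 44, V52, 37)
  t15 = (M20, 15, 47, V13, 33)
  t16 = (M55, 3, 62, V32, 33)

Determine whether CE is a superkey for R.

Yes

All 16 rows have distinct CE values, so CE → (all attributes) holds and CE is a superkey.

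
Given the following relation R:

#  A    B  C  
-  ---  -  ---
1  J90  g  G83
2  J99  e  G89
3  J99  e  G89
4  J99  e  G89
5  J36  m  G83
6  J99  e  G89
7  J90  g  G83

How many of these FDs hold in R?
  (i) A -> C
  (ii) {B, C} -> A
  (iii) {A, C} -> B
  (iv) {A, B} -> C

4

(i) A -> C: every LHS value maps to a single RHS value — holds.
(ii) {B, C} -> A: every LHS value maps to a single RHS value — holds.
(iii) {A, C} -> B: every LHS value maps to a single RHS value — holds.
(iv) {A, B} -> C: every LHS value maps to a single RHS value — holds.
4 of the 4 dependencies hold.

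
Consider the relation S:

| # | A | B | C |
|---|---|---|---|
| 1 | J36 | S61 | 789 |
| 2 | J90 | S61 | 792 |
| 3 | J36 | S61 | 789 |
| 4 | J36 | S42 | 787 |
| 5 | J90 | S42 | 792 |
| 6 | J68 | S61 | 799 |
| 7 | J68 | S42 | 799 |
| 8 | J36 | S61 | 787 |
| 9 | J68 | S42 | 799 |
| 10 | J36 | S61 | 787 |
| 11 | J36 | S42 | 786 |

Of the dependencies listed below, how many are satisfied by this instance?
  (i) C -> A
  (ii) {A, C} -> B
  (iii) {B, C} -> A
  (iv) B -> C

(i) C -> A: every LHS value maps to a single RHS value — holds.
(ii) {A, C} -> B: (A=J90, C=792): rows 2, 5 → B takes values {S61, S42} — violation; (A=J36, C=787): rows 4, 8, 10 → B takes values {S42, S61} — violation; (A=J68, C=799): rows 6, 7, 9 → B takes values {S61, S42} — violation — fails.
(iii) {B, C} -> A: every LHS value maps to a single RHS value — holds.
(iv) B -> C: B=S61: rows 1, 2, 3, 6, 8, 10 → C takes values {789, 792, 799, 787} — violation; B=S42: rows 4, 5, 7, 9, 11 → C takes values {787, 792, 799, 786} — violation — fails.
2 of the 4 dependencies hold.

2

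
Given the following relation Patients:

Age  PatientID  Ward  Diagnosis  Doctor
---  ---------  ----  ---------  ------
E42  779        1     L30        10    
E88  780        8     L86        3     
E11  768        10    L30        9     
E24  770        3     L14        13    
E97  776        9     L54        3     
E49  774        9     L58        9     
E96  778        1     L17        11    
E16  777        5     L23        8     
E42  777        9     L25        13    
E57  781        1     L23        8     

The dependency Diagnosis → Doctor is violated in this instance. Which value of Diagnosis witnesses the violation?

Diagnosis=L30: 2 rows → Doctor takes values {10, 9} — violation
Diagnosis=L86: 1 row → Doctor = 3 ✓
Diagnosis=L14: 1 row → Doctor = 13 ✓
Diagnosis=L54: 1 row → Doctor = 3 ✓
Diagnosis=L58: 1 row → Doctor = 9 ✓
Diagnosis=L17: 1 row → Doctor = 11 ✓
Diagnosis=L23: 2 rows → Doctor = 8, 8 ✓
Diagnosis=L25: 1 row → Doctor = 13 ✓
The only Diagnosis value with inconsistent Doctor is Diagnosis=L30.

L30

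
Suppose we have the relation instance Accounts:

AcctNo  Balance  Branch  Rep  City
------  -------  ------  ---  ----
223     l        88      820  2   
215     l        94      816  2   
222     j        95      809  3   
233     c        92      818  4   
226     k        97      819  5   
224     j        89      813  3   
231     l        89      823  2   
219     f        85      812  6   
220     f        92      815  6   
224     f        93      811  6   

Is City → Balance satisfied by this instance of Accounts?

City=2: 3 rows → Balance = l, l, l ✓
City=3: 2 rows → Balance = j, j ✓
City=4: 1 row → Balance = c ✓
City=5: 1 row → Balance = k ✓
City=6: 3 rows → Balance = f, f, f ✓
Every City value is associated with a single Balance value, so City → Balance holds.

Yes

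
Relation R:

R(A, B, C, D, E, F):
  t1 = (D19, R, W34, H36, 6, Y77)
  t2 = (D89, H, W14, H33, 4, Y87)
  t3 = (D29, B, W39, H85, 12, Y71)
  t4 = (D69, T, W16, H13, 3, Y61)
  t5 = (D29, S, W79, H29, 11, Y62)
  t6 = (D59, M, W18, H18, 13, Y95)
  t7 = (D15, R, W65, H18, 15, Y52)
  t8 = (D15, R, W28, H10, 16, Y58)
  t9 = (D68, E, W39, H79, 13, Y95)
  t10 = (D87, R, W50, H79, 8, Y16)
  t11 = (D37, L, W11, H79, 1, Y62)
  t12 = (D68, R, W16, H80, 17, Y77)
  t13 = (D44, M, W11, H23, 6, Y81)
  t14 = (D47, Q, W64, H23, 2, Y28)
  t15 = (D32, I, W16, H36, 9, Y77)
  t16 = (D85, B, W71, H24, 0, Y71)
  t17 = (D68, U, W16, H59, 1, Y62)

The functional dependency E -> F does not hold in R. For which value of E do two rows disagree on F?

E=6: rows 1, 13 → F takes values {Y77, Y81} — violation
E=4: row 2 → F = Y87 ✓
E=12: row 3 → F = Y71 ✓
E=3: row 4 → F = Y61 ✓
E=11: row 5 → F = Y62 ✓
E=13: rows 6, 9 → F = Y95, Y95 ✓
E=15: row 7 → F = Y52 ✓
E=16: row 8 → F = Y58 ✓
E=8: row 10 → F = Y16 ✓
E=1: rows 11, 17 → F = Y62, Y62 ✓
E=17: row 12 → F = Y77 ✓
E=2: row 14 → F = Y28 ✓
E=9: row 15 → F = Y77 ✓
E=0: row 16 → F = Y71 ✓
The only E value with inconsistent F is E=6.

6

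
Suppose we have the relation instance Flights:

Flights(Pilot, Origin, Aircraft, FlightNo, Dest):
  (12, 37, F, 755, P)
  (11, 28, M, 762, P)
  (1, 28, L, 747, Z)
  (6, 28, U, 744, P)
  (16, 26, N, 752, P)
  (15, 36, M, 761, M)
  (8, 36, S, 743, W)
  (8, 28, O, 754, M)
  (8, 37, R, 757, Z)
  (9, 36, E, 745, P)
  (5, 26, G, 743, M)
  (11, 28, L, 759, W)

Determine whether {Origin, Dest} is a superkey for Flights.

No

Two distinct rows share (Origin=28, Dest=P), so {Origin, Dest} does not determine every attribute — not a superkey.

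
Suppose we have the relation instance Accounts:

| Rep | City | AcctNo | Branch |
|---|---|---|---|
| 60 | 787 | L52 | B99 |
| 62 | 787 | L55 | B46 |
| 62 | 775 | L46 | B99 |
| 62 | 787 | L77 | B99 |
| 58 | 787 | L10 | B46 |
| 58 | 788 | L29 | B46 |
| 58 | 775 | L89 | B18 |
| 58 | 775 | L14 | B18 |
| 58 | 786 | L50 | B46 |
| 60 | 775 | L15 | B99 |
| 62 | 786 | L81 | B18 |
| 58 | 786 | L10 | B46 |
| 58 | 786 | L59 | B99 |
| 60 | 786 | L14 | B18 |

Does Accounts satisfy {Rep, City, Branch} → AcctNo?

No

(Rep=60, City=787, Branch=B99): 1 row → AcctNo = L52 ✓
(Rep=62, City=787, Branch=B46): 1 row → AcctNo = L55 ✓
(Rep=62, City=775, Branch=B99): 1 row → AcctNo = L46 ✓
(Rep=62, City=787, Branch=B99): 1 row → AcctNo = L77 ✓
(Rep=58, City=787, Branch=B46): 1 row → AcctNo = L10 ✓
(Rep=58, City=788, Branch=B46): 1 row → AcctNo = L29 ✓
(Rep=58, City=775, Branch=B18): 2 rows → AcctNo takes values {L89, L14} — violation
(Rep=58, City=786, Branch=B46): 2 rows → AcctNo takes values {L50, L10} — violation
(Rep=60, City=775, Branch=B99): 1 row → AcctNo = L15 ✓
(Rep=62, City=786, Branch=B18): 1 row → AcctNo = L81 ✓
(Rep=58, City=786, Branch=B99): 1 row → AcctNo = L59 ✓
(Rep=60, City=786, Branch=B18): 1 row → AcctNo = L14 ✓
Two rows agree on {Rep, City, Branch} but differ on AcctNo, so {Rep, City, Branch} → AcctNo does not hold.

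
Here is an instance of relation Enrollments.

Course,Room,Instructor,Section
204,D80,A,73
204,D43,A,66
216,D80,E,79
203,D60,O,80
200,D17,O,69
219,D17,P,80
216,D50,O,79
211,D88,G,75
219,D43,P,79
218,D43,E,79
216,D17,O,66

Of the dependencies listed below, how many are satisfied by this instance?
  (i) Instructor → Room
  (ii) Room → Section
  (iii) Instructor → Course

(i) Instructor → Room: Instructor=A: 2 rows → Room takes values {D80, D43} — violation; Instructor=E: 2 rows → Room takes values {D80, D43} — violation; Instructor=O: 4 rows → Room takes values {D60, D17, D50} — violation; Instructor=P: 2 rows → Room takes values {D17, D43} — violation — fails.
(ii) Room → Section: Room=D80: 2 rows → Section takes values {73, 79} — violation; Room=D43: 3 rows → Section takes values {66, 79} — violation; Room=D17: 3 rows → Section takes values {69, 80, 66} — violation — fails.
(iii) Instructor → Course: Instructor=E: 2 rows → Course takes values {216, 218} — violation; Instructor=O: 4 rows → Course takes values {203, 200, 216} — violation — fails.
None of the 3 dependencies hold.

0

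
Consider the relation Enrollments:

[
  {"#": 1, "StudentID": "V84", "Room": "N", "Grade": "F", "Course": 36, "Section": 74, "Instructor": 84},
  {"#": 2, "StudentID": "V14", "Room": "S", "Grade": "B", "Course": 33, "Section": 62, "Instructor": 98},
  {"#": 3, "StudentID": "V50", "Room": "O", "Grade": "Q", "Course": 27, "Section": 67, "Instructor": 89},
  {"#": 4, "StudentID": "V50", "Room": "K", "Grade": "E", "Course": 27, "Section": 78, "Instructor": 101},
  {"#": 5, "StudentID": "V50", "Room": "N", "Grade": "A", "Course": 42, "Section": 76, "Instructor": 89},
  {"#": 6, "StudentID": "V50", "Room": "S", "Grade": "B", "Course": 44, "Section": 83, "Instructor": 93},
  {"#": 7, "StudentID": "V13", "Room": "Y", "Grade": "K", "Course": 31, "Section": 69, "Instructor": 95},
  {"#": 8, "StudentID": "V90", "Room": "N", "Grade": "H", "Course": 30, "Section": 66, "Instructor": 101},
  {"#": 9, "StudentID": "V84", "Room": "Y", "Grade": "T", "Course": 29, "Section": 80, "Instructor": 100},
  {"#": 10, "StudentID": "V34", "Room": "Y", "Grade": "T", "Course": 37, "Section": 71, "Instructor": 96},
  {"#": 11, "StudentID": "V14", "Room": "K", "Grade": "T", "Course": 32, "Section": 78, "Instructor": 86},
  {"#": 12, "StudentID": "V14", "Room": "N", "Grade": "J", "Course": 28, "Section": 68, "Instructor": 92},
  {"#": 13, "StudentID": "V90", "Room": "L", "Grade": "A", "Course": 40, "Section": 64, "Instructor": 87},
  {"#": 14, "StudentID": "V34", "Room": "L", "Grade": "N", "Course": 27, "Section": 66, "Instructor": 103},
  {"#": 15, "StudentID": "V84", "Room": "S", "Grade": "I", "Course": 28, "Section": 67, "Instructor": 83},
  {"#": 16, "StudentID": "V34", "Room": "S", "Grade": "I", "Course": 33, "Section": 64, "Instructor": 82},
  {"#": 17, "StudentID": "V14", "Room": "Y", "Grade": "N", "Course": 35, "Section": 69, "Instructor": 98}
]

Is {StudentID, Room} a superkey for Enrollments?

All 17 rows have distinct {StudentID, Room} values, so {StudentID, Room} → (all attributes) holds and {StudentID, Room} is a superkey.

Yes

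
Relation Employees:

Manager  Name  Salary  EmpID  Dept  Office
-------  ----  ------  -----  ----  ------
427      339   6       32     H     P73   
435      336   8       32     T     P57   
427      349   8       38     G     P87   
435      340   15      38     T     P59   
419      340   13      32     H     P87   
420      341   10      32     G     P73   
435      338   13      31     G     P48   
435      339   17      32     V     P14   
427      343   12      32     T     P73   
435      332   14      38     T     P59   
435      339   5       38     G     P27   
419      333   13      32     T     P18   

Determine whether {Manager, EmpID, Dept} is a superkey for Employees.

Two distinct rows share (Manager=435, EmpID=38, Dept=T), so {Manager, EmpID, Dept} does not determine every attribute — not a superkey.

No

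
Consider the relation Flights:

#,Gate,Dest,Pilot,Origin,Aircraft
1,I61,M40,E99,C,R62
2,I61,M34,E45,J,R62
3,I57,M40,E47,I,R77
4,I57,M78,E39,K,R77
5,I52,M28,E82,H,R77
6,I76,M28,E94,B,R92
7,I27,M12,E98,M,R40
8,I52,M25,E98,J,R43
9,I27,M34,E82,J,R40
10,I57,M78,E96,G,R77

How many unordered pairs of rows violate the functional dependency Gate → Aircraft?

Gate=I61: all 2 rows agree on Aircraft — 0 pairs.
Gate=I57: all 3 rows agree on Aircraft — 0 pairs.
Gate=I52: violating pairs (5,8) — 1 pair.
Gate=I27: all 2 rows agree on Aircraft — 0 pairs.

1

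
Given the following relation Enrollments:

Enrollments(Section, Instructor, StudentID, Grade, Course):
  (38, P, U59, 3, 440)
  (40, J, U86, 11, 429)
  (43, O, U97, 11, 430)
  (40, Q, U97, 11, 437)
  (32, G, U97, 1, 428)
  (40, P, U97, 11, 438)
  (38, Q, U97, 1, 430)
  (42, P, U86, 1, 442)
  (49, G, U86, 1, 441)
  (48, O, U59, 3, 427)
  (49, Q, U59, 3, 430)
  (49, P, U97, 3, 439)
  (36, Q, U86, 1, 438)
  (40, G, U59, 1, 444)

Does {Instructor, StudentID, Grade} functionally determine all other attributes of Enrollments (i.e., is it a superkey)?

Yes

All 14 rows have distinct {Instructor, StudentID, Grade} values, so {Instructor, StudentID, Grade} → (all attributes) holds and {Instructor, StudentID, Grade} is a superkey.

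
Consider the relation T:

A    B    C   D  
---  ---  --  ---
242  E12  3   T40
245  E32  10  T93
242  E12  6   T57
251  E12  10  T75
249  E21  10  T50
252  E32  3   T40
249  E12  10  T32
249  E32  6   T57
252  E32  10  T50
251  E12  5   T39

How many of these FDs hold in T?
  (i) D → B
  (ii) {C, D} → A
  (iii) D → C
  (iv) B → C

1

(i) D → B: D=T40: 2 rows → B takes values {E12, E32} — violation; D=T57: 2 rows → B takes values {E12, E32} — violation; D=T50: 2 rows → B takes values {E21, E32} — violation — fails.
(ii) {C, D} → A: (C=3, D=T40): 2 rows → A takes values {242, 252} — violation; (C=6, D=T57): 2 rows → A takes values {242, 249} — violation; (C=10, D=T50): 2 rows → A takes values {249, 252} — violation — fails.
(iii) D → C: every LHS value maps to a single RHS value — holds.
(iv) B → C: B=E12: 5 rows → C takes values {3, 6, 10, 5} — violation; B=E32: 4 rows → C takes values {10, 3, 6} — violation — fails.
1 of the 4 dependencies holds.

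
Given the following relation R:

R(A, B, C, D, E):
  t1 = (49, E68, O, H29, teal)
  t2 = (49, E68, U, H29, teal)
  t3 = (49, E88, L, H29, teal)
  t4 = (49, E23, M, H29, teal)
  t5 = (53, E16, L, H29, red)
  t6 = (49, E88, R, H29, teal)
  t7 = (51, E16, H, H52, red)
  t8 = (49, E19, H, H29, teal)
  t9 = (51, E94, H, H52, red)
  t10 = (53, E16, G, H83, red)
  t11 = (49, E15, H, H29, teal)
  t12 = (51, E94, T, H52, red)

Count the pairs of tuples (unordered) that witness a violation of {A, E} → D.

(A=49, E=teal): all 7 rows agree on D — 0 pairs.
(A=53, E=red): violating pairs (5,10) — 1 pair.
(A=51, E=red): all 3 rows agree on D — 0 pairs.

1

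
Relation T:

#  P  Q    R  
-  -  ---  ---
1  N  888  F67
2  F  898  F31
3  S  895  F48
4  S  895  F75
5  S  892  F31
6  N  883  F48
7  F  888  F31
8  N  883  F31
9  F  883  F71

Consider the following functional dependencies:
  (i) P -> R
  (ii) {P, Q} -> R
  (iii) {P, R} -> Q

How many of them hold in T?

(i) P -> R: P=N: rows 1, 6, 8 → R takes values {F67, F48, F31} — violation; P=F: rows 2, 7, 9 → R takes values {F31, F71} — violation; P=S: rows 3, 4, 5 → R takes values {F48, F75, F31} — violation — fails.
(ii) {P, Q} -> R: (P=S, Q=895): rows 3, 4 → R takes values {F48, F75} — violation; (P=N, Q=883): rows 6, 8 → R takes values {F48, F31} — violation — fails.
(iii) {P, R} -> Q: (P=F, R=F31): rows 2, 7 → Q takes values {898, 888} — violation — fails.
None of the 3 dependencies hold.

0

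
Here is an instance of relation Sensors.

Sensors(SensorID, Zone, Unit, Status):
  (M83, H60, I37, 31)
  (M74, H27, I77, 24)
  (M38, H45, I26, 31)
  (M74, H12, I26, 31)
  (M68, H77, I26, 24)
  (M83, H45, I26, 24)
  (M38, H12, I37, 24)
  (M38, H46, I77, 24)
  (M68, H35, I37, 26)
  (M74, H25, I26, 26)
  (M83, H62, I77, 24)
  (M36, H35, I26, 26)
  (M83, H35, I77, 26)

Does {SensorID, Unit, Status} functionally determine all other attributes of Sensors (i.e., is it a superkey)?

Yes

All 13 rows have distinct {SensorID, Unit, Status} values, so {SensorID, Unit, Status} → (all attributes) holds and {SensorID, Unit, Status} is a superkey.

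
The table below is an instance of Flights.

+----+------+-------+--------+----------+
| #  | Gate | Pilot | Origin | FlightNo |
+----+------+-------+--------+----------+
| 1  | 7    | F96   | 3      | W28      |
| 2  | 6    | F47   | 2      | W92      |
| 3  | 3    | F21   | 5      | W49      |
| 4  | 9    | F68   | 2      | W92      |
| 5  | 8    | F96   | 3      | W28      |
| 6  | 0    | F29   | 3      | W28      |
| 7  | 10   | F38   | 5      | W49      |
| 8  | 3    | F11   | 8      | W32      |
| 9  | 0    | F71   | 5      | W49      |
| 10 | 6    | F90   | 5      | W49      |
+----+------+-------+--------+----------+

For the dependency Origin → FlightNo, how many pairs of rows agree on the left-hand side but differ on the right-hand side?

Origin=3: all 3 rows agree on FlightNo — 0 pairs.
Origin=2: all 2 rows agree on FlightNo — 0 pairs.
Origin=5: all 4 rows agree on FlightNo — 0 pairs.

0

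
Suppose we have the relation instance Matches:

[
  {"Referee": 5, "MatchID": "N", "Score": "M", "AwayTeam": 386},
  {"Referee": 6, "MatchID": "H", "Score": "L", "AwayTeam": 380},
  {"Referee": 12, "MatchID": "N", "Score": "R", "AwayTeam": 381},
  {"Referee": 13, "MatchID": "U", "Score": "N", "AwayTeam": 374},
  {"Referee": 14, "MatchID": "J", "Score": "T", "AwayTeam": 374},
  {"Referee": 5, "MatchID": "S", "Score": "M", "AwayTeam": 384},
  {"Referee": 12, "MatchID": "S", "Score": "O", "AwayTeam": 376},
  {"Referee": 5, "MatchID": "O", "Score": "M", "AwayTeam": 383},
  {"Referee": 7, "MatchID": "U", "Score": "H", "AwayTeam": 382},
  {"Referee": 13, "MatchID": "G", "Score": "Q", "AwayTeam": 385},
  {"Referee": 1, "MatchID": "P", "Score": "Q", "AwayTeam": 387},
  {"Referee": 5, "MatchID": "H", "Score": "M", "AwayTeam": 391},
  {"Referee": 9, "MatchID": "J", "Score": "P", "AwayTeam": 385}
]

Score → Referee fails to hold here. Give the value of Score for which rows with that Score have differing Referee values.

Q

Score=M: 4 rows → Referee = 5, 5, 5, 5 ✓
Score=L: 1 row → Referee = 6 ✓
Score=R: 1 row → Referee = 12 ✓
Score=N: 1 row → Referee = 13 ✓
Score=T: 1 row → Referee = 14 ✓
Score=O: 1 row → Referee = 12 ✓
Score=H: 1 row → Referee = 7 ✓
Score=Q: 2 rows → Referee takes values {13, 1} — violation
Score=P: 1 row → Referee = 9 ✓
The only Score value with inconsistent Referee is Score=Q.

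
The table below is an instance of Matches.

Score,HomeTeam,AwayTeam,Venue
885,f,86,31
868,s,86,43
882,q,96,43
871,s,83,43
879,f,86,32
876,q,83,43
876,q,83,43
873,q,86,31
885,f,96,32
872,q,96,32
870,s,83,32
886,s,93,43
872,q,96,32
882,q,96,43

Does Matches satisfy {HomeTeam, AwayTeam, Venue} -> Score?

Yes

(HomeTeam=f, AwayTeam=86, Venue=31): 1 row → Score = 885 ✓
(HomeTeam=s, AwayTeam=86, Venue=43): 1 row → Score = 868 ✓
(HomeTeam=q, AwayTeam=96, Venue=43): 2 rows → Score = 882, 882 ✓
(HomeTeam=s, AwayTeam=83, Venue=43): 1 row → Score = 871 ✓
(HomeTeam=f, AwayTeam=86, Venue=32): 1 row → Score = 879 ✓
(HomeTeam=q, AwayTeam=83, Venue=43): 2 rows → Score = 876, 876 ✓
(HomeTeam=q, AwayTeam=86, Venue=31): 1 row → Score = 873 ✓
(HomeTeam=f, AwayTeam=96, Venue=32): 1 row → Score = 885 ✓
(HomeTeam=q, AwayTeam=96, Venue=32): 2 rows → Score = 872, 872 ✓
(HomeTeam=s, AwayTeam=83, Venue=32): 1 row → Score = 870 ✓
(HomeTeam=s, AwayTeam=93, Venue=43): 1 row → Score = 886 ✓
Every {HomeTeam, AwayTeam, Venue} value is associated with a single Score value, so {HomeTeam, AwayTeam, Venue} -> Score holds.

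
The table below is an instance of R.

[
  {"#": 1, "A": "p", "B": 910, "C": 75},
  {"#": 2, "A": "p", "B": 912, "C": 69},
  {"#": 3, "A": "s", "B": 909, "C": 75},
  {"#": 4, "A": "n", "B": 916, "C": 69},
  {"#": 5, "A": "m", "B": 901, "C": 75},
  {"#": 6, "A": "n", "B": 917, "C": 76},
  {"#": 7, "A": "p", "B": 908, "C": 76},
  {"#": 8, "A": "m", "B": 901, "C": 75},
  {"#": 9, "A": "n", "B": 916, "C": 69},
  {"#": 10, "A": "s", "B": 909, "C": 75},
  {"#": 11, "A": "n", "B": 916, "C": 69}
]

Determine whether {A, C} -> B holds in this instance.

Yes

(A=p, C=75): row 1 → B = 910 ✓
(A=p, C=69): row 2 → B = 912 ✓
(A=s, C=75): rows 3, 10 → B = 909, 909 ✓
(A=n, C=69): rows 4, 9, 11 → B = 916, 916, 916 ✓
(A=m, C=75): rows 5, 8 → B = 901, 901 ✓
(A=n, C=76): row 6 → B = 917 ✓
(A=p, C=76): row 7 → B = 908 ✓
Every {A, C} value is associated with a single B value, so {A, C} -> B holds.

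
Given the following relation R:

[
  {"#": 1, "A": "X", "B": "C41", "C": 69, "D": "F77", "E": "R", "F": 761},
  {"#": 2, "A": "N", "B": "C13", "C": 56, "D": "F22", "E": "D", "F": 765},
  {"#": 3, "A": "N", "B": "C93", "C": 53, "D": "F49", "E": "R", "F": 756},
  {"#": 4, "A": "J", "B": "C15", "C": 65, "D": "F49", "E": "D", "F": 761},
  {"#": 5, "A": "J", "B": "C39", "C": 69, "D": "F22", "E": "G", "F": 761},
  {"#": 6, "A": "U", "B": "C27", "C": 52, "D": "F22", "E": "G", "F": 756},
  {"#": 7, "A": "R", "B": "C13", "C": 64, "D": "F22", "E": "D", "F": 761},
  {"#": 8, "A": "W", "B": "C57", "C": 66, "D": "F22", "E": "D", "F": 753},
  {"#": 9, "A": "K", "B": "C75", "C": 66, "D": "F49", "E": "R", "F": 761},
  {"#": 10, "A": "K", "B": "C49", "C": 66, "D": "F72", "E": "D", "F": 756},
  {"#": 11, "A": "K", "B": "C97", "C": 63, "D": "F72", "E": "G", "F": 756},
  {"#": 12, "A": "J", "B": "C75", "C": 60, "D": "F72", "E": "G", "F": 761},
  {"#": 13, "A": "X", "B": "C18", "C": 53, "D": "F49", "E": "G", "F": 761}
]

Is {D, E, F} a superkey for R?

Yes

All 13 rows have distinct {D, E, F} values, so {D, E, F} → (all attributes) holds and {D, E, F} is a superkey.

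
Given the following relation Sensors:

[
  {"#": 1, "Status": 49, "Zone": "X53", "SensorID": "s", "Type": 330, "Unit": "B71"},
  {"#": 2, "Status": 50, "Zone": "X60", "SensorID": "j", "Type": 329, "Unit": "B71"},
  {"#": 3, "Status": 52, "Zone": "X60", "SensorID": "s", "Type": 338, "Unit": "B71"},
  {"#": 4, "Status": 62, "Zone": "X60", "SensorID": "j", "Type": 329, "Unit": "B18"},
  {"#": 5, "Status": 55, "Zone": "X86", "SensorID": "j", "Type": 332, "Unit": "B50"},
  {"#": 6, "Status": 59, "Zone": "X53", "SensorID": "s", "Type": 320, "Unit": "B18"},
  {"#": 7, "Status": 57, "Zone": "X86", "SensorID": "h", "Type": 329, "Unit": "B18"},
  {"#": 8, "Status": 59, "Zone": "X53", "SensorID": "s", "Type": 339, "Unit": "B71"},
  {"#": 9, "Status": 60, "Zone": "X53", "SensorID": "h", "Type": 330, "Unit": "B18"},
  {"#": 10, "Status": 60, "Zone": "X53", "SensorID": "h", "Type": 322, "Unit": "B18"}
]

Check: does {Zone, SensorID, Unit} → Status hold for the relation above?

(Zone=X53, SensorID=s, Unit=B71): rows 1, 8 → Status takes values {49, 59} — violation
(Zone=X60, SensorID=j, Unit=B71): row 2 → Status = 50 ✓
(Zone=X60, SensorID=s, Unit=B71): row 3 → Status = 52 ✓
(Zone=X60, SensorID=j, Unit=B18): row 4 → Status = 62 ✓
(Zone=X86, SensorID=j, Unit=B50): row 5 → Status = 55 ✓
(Zone=X53, SensorID=s, Unit=B18): row 6 → Status = 59 ✓
(Zone=X86, SensorID=h, Unit=B18): row 7 → Status = 57 ✓
(Zone=X53, SensorID=h, Unit=B18): rows 9, 10 → Status = 60, 60 ✓
Two rows agree on {Zone, SensorID, Unit} but differ on Status, so {Zone, SensorID, Unit} → Status does not hold.

No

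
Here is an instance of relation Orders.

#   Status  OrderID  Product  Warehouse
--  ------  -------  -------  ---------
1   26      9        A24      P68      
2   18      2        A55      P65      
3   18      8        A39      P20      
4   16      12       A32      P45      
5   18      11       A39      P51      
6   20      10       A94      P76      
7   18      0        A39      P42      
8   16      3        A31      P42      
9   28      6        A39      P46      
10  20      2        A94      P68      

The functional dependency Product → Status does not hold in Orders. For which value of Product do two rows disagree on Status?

Product=A24: row 1 → Status = 26 ✓
Product=A55: row 2 → Status = 18 ✓
Product=A39: rows 3, 5, 7, 9 → Status takes values {18, 28} — violation
Product=A32: row 4 → Status = 16 ✓
Product=A94: rows 6, 10 → Status = 20, 20 ✓
Product=A31: row 8 → Status = 16 ✓
The only Product value with inconsistent Status is Product=A39.

A39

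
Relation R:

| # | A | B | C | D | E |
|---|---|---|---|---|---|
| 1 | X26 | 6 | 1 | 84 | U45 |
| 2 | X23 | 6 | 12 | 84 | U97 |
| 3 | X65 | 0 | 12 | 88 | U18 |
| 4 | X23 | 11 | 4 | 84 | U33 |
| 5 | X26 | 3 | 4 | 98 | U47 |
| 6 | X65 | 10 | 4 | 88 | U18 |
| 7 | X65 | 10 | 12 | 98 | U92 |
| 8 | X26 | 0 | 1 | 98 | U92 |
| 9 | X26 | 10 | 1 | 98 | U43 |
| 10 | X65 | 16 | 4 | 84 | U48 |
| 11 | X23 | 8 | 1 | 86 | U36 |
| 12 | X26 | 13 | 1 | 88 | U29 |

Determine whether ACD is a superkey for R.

No

Rows 8 and 9 have the same ACD value (A=X26, C=1, D=98) but are distinct tuples, so ACD does not determine every attribute — not a superkey.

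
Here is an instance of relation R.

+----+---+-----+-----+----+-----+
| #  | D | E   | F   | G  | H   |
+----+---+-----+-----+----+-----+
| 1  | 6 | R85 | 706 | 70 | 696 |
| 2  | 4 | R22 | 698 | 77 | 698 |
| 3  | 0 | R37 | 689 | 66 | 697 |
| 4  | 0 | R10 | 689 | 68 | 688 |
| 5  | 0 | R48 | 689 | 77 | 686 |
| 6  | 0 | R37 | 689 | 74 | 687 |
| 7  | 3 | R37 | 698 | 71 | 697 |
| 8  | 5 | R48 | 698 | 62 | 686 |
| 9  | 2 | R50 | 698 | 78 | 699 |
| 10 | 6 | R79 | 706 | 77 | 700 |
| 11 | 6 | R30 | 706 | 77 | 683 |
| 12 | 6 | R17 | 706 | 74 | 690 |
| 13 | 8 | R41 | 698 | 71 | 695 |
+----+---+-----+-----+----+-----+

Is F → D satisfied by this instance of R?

F=706: rows 1, 10, 11, 12 → D = 6, 6, 6, 6 ✓
F=698: rows 2, 7, 8, 9, 13 → D takes values {4, 3, 5, 2, 8} — violation
F=689: rows 3, 4, 5, 6 → D = 0, 0, 0, 0 ✓
Two rows agree on F but differ on D, so F → D does not hold.

No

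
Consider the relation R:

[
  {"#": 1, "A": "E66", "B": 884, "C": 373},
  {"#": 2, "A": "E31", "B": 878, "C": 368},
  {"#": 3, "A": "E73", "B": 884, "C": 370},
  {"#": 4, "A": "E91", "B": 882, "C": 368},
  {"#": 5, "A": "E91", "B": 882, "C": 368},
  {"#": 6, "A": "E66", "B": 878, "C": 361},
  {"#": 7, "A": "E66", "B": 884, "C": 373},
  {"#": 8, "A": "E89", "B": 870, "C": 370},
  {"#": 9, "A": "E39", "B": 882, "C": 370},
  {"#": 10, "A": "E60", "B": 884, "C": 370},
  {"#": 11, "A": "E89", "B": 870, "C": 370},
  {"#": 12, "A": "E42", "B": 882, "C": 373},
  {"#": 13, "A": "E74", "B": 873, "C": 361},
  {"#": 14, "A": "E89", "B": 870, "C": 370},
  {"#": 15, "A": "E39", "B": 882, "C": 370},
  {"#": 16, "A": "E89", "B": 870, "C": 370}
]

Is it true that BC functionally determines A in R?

No

(B=884, C=373): rows 1, 7 → A = E66, E66 ✓
(B=878, C=368): row 2 → A = E31 ✓
(B=884, C=370): rows 3, 10 → A takes values {E73, E60} — violation
(B=882, C=368): rows 4, 5 → A = E91, E91 ✓
(B=878, C=361): row 6 → A = E66 ✓
(B=870, C=370): rows 8, 11, 14, 16 → A = E89, E89, E89, E89 ✓
(B=882, C=370): rows 9, 15 → A = E39, E39 ✓
(B=882, C=373): row 12 → A = E42 ✓
(B=873, C=361): row 13 → A = E74 ✓
Two rows agree on BC but differ on A, so BC → A does not hold.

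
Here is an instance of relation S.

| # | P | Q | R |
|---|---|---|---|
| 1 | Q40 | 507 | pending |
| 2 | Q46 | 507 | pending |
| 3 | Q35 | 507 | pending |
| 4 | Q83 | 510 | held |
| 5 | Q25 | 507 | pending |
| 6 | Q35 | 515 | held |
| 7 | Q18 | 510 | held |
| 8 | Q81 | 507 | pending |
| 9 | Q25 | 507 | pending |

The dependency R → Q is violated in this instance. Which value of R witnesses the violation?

R=pending: rows 1, 2, 3, 5, 8, 9 → Q = 507, 507, 507, 507, 507, 507 ✓
R=held: rows 4, 6, 7 → Q takes values {510, 515} — violation
The only R value with inconsistent Q is R=held.

held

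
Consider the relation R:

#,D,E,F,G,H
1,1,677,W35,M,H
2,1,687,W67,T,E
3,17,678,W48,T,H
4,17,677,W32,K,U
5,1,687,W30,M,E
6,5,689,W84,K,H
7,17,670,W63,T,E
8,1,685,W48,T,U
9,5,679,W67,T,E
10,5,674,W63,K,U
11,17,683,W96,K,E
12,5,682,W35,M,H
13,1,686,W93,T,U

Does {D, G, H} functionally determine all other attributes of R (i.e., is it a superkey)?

Rows 8 and 13 have the same {D, G, H} value (D=1, G=T, H=U) but are distinct tuples, so {D, G, H} does not determine every attribute — not a superkey.

No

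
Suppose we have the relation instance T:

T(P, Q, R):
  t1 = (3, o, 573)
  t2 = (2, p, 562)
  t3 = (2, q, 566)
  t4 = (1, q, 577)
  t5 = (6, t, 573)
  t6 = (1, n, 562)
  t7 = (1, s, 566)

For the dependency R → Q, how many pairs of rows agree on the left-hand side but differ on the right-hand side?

R=573: violating pairs (1,5) — 1 pair.
R=562: violating pairs (2,6) — 1 pair.
R=566: violating pairs (3,7) — 1 pair.

3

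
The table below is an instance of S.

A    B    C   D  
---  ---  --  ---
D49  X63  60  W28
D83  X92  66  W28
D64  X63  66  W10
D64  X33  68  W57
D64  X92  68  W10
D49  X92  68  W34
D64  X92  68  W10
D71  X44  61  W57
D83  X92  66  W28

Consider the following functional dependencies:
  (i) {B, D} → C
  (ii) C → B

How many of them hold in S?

(i) {B, D} → C: every LHS value maps to a single RHS value — holds.
(ii) C → B: C=66: 3 rows → B takes values {X92, X63} — violation; C=68: 4 rows → B takes values {X33, X92} — violation — fails.
1 of the 2 dependencies holds.

1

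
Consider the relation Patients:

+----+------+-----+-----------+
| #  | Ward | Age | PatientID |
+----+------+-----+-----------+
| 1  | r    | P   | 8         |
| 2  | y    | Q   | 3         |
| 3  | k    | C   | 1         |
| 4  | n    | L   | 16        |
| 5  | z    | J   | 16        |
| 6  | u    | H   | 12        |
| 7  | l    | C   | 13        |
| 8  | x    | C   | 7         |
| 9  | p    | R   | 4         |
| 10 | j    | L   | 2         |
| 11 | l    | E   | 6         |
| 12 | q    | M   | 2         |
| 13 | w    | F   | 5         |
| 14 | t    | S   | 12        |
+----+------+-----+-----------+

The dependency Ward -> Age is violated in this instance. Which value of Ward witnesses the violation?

Ward=r: row 1 → Age = P ✓
Ward=y: row 2 → Age = Q ✓
Ward=k: row 3 → Age = C ✓
Ward=n: row 4 → Age = L ✓
Ward=z: row 5 → Age = J ✓
Ward=u: row 6 → Age = H ✓
Ward=l: rows 7, 11 → Age takes values {C, E} — violation
Ward=x: row 8 → Age = C ✓
Ward=p: row 9 → Age = R ✓
Ward=j: row 10 → Age = L ✓
Ward=q: row 12 → Age = M ✓
Ward=w: row 13 → Age = F ✓
Ward=t: row 14 → Age = S ✓
The only Ward value with inconsistent Age is Ward=l.

l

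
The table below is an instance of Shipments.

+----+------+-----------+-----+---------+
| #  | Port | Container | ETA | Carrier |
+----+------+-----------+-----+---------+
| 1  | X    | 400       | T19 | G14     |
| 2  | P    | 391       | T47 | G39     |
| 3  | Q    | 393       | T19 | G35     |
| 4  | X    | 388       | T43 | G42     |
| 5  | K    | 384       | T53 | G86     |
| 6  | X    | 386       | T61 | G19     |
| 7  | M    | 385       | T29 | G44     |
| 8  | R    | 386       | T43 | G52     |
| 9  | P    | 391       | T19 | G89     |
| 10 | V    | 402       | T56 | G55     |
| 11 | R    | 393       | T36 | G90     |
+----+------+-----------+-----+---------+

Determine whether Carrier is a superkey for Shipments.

All 11 rows have distinct Carrier values, so Carrier → (all attributes) holds and Carrier is a superkey.

Yes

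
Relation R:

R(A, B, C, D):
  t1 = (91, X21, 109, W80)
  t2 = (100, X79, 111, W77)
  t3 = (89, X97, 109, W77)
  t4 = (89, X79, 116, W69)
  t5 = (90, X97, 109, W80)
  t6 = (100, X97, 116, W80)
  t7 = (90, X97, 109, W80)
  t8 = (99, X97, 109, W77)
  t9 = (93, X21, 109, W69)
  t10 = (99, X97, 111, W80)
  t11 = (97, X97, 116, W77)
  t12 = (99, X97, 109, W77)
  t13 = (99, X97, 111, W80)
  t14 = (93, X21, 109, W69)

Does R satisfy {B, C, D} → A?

No

(B=X21, C=109, D=W80): row 1 → A = 91 ✓
(B=X79, C=111, D=W77): row 2 → A = 100 ✓
(B=X97, C=109, D=W77): rows 3, 8, 12 → A takes values {89, 99} — violation
(B=X79, C=116, D=W69): row 4 → A = 89 ✓
(B=X97, C=109, D=W80): rows 5, 7 → A = 90, 90 ✓
(B=X97, C=116, D=W80): row 6 → A = 100 ✓
(B=X21, C=109, D=W69): rows 9, 14 → A = 93, 93 ✓
(B=X97, C=111, D=W80): rows 10, 13 → A = 99, 99 ✓
(B=X97, C=116, D=W77): row 11 → A = 97 ✓
Two rows agree on {B, C, D} but differ on A, so {B, C, D} → A does not hold.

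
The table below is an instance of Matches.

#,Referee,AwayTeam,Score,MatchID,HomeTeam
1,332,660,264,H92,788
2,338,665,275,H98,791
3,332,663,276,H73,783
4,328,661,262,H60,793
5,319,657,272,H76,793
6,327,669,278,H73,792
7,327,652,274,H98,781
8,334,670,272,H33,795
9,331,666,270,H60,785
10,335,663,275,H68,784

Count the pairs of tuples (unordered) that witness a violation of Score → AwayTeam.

Score=275: violating pairs (2,10) — 1 pair.
Score=272: violating pairs (5,8) — 1 pair.

2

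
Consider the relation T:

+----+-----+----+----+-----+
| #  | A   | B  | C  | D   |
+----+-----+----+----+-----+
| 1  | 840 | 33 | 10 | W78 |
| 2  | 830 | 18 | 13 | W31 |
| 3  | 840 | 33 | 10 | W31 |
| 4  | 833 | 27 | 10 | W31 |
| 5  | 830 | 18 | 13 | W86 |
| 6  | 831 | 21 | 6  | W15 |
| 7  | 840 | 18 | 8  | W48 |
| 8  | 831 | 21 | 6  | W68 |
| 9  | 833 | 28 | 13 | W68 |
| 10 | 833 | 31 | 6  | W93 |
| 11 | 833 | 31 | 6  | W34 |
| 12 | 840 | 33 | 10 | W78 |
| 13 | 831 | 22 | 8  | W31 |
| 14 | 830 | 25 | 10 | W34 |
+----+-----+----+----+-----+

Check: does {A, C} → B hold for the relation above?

(A=840, C=10): rows 1, 3, 12 → B = 33, 33, 33 ✓
(A=830, C=13): rows 2, 5 → B = 18, 18 ✓
(A=833, C=10): row 4 → B = 27 ✓
(A=831, C=6): rows 6, 8 → B = 21, 21 ✓
(A=840, C=8): row 7 → B = 18 ✓
(A=833, C=13): row 9 → B = 28 ✓
(A=833, C=6): rows 10, 11 → B = 31, 31 ✓
(A=831, C=8): row 13 → B = 22 ✓
(A=830, C=10): row 14 → B = 25 ✓
Every {A, C} value is associated with a single B value, so {A, C} → B holds.

Yes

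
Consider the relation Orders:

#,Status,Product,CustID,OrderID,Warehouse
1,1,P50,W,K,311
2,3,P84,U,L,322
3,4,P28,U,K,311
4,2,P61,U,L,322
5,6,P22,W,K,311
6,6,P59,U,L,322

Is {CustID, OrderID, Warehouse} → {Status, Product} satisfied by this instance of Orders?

No

(CustID=W, OrderID=K, Warehouse=311): rows 1, 5 → {Status,Product} takes values {(1, P50), (6, P22)} — violation
(CustID=U, OrderID=L, Warehouse=322): rows 2, 4, 6 → {Status,Product} takes values {(3, P84), (2, P61), (6, P59)} — violation
(CustID=U, OrderID=K, Warehouse=311): row 3 → {Status,Product} = (4, P28) ✓
Two rows agree on {CustID, OrderID, Warehouse} but differ on {Status, Product}, so {CustID, OrderID, Warehouse} → {Status, Product} does not hold.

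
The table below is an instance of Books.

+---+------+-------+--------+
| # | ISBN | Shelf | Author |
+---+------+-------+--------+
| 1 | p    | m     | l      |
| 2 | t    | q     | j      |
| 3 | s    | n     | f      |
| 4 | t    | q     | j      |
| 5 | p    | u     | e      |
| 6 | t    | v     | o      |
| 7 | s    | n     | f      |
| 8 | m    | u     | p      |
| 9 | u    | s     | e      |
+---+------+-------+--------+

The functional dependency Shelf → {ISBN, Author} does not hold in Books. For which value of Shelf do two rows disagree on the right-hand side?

Shelf=m: row 1 → {ISBN,Author} = (p, l) ✓
Shelf=q: rows 2, 4 → {ISBN,Author} = (t, j), (t, j) ✓
Shelf=n: rows 3, 7 → {ISBN,Author} = (s, f), (s, f) ✓
Shelf=u: rows 5, 8 → {ISBN,Author} takes values {(p, e), (m, p)} — violation
Shelf=v: row 6 → {ISBN,Author} = (t, o) ✓
Shelf=s: row 9 → {ISBN,Author} = (u, e) ✓
The only Shelf value with inconsistent RHS is Shelf=u.

u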